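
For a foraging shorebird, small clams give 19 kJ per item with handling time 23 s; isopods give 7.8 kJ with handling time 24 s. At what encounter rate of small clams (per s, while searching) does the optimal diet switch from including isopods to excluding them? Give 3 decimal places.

Drop isopods once their profitability E₂/h₂ falls below the rate achievable on small clams alone: E₂/h₂ = λE₁/(1 + λh₁).
Solve for λ: λE₁h₂ = E₂(1 + λh₁) → λ(E₁h₂ − E₂h₁) = E₂ → λ = E₂/(E₁h₂ − E₂h₁).
λ = 7.8/(19×24 − 7.8×23) = 7.8/276.6 = 0.0282 per s.

0.028 per s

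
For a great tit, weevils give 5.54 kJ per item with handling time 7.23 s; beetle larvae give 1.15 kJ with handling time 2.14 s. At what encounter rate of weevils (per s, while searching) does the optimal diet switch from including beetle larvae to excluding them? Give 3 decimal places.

0.325 per s

At the threshold, the rate on weevils alone equals the profitability of beetle larvae: λ·5.54/(1 + λ·7.23) = 1.15/2.14 = 0.5374.
Rearranging, λ(5.54 − 0.5374×7.23) = 0.5374, so λ = 0.5374/1.655 = 0.3248 per s.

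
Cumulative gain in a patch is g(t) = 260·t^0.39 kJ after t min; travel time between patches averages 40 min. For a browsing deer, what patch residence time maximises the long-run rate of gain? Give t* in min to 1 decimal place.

Maximise g(t)/(T+t): set derivative to zero → g'(t)(T+t) = g(t).
g'(t) = 0.39·260·t^-0.61. Setting 0.39·260·t^-0.61 = 260·t^0.39/(40+t) gives 0.39(40+t) = t, so 0.61·t = 0.39×40.
t* = 0.39×40/0.61 = 25.57 min.

25.6 min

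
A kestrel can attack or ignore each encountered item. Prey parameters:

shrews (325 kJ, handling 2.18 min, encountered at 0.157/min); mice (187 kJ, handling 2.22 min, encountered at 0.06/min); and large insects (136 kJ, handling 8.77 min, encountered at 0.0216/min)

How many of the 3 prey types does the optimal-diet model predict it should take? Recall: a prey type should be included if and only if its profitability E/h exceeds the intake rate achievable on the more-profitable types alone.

Rank by E/h (kJ/min): shrews 149, mice 84.2, large insects 15.5. Include each in turn until the next type's E/h falls below the running intake rate.
Rate on top 1: 38.01. mice: 84.2 > 38.01 → include.
Rate on top 2: 42.19. large insects: 15.5 < 42.19 → exclude; stop.
Optimal diet: shrews, mice — 2 of 3 types.

2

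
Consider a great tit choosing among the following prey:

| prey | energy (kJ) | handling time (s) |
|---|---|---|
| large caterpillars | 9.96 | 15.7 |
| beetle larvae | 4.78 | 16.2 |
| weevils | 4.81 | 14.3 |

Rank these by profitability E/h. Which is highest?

In descending order of E/h:
large caterpillars: 9.96/15.7 = 0.634 kJ/s
weevils: 4.81/14.3 = 0.336 kJ/s
beetle larvae: 4.78/16.2 = 0.295 kJ/s

large caterpillars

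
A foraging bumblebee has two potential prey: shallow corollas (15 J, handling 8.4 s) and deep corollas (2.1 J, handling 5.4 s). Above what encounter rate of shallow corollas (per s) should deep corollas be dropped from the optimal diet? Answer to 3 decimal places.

The zero-one rule: include deep corollas iff E₂/h₂ > λE₁/(1+λh₁). Equality gives the switch point.
λE₁h₂ = E₂ + λE₂h₁ ⇒ λ = E₂/(E₁h₂ − E₂h₁) = 2.1/(81 − 17.64) = 0.03314 per s.

0.033 per s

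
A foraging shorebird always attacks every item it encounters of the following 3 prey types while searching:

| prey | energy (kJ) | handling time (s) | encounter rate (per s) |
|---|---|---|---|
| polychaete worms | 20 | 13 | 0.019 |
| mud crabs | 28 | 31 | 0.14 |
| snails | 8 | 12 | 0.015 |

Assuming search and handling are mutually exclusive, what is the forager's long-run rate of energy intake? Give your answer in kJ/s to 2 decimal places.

Energy encountered per unit search time: 0.019×20 + 0.14×28 + 0.015×8 = 4.42 kJ/s.
Handling time per unit search time: 0.019×13 + 0.14×31 + 0.015×12 = 4.767.
Rate = 4.42/(1 + 4.767) = 0.7664 kJ/s.

0.77 kJ/s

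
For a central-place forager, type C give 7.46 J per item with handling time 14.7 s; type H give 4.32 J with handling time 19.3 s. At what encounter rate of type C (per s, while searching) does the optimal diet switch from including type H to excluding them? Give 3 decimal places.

0.054 per s

Drop type H once their profitability E₂/h₂ falls below the rate achievable on type C alone: E₂/h₂ = λE₁/(1 + λh₁).
Solve for λ: λE₁h₂ = E₂(1 + λh₁) → λ(E₁h₂ − E₂h₁) = E₂ → λ = E₂/(E₁h₂ − E₂h₁).
λ = 4.32/(7.46×19.3 − 4.32×14.7) = 4.32/80.47 = 0.05368 per s.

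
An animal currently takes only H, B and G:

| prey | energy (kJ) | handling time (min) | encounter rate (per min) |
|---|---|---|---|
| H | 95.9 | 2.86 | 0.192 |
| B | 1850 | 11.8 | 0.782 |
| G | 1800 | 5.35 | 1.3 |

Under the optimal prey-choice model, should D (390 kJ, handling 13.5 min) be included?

No

On H, B and G alone, R = ΣλE/(1+Σλh) = 3805/17.73 = 214.6 kJ/min.
D: E/h = 390/13.5 = 28.89 kJ/min.
28.89 < 214.6, so adding D would lower the average — exclude it.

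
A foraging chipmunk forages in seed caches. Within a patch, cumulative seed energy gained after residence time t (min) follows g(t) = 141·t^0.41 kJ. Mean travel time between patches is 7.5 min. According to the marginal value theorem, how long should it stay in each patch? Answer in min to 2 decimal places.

5.21 min

By the marginal value theorem, leave when the instantaneous gain rate g'(t) equals the habitat-wide average g(t)/(T + t).
g'(t) = 0.41·141·t^-0.59. Setting 0.41·141·t^-0.59 = 141·t^0.41/(7.5+t) gives 0.41(7.5+t) = t, so 0.59·t = 0.41×7.5.
t* = 0.41×7.5/0.59 = 5.212 min.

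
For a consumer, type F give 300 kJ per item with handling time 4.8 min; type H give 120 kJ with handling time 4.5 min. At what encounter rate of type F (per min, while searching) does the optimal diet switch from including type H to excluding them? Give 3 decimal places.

Drop type H once their profitability E₂/h₂ falls below the rate achievable on type F alone: E₂/h₂ = λE₁/(1 + λh₁).
Solve for λ: λE₁h₂ = E₂(1 + λh₁) → λ(E₁h₂ − E₂h₁) = E₂ → λ = E₂/(E₁h₂ − E₂h₁).
λ = 120/(300×4.5 − 120×4.8) = 120/774 = 0.155 per min.

0.155 per min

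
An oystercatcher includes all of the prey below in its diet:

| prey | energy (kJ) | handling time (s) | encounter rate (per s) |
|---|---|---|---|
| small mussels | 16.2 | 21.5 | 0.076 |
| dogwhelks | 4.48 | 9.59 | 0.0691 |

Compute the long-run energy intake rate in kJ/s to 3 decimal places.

Energy encountered per unit search time: 0.076×16.2 + 0.0691×4.48 = 1.541 kJ/s.
Handling time per unit search time: 0.076×21.5 + 0.0691×9.59 = 2.297.
Rate = 1.541/(1 + 2.297) = 0.4674 kJ/s.

0.467 kJ/s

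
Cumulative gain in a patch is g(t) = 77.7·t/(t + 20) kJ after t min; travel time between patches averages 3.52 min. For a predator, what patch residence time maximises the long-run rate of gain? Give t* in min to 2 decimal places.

8.39 min

Maximise g(t)/(T+t): set derivative to zero → g'(t)(T+t) = g(t).
g'(t) = 77.7·20/(t + 20)². Setting 77.7·20/(t+20)² = 77.7t/[(t+20)(3.52+t)] gives 20(3.52+t) = t(t+20), so t² = 20×3.52 = 70.4.
t* = √70.4 = 8.39 min.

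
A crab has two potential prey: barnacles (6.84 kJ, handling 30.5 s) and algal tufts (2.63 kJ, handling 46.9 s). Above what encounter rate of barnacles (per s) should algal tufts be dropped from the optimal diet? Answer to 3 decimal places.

The zero-one rule: include algal tufts iff E₂/h₂ > λE₁/(1+λh₁). Equality gives the switch point.
λE₁h₂ = E₂ + λE₂h₁ ⇒ λ = E₂/(E₁h₂ − E₂h₁) = 2.63/(320.8 − 80.22) = 0.01093 per s.

0.011 per s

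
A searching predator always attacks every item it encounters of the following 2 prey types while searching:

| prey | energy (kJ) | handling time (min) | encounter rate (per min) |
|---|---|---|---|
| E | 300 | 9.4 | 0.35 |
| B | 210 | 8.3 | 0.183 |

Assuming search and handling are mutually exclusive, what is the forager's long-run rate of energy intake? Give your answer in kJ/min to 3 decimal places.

R = (0.35×300 + 0.183×210) / (1 + 0.35×9.4 + 0.183×8.3) = 143.4/5.809 = 24.69 kJ/min.

24.691 kJ/min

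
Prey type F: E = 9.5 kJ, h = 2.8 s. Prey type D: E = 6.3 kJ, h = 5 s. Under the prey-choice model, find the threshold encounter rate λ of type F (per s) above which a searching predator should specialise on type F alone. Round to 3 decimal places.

0.211 per s

Drop type D once their profitability E₂/h₂ falls below the rate achievable on type F alone: E₂/h₂ = λE₁/(1 + λh₁).
Solve for λ: λE₁h₂ = E₂(1 + λh₁) → λ(E₁h₂ − E₂h₁) = E₂ → λ = E₂/(E₁h₂ − E₂h₁).
λ = 6.3/(9.5×5 − 6.3×2.8) = 6.3/29.86 = 0.211 per s.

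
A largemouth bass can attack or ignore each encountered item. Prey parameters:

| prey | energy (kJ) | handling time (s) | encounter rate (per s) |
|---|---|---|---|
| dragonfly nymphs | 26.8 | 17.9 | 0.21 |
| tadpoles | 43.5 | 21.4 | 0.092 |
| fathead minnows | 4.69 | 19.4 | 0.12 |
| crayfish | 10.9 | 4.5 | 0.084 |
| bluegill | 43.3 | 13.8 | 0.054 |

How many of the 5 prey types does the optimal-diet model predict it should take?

3

Rank by E/h (kJ/s): bluegill 3.14, crayfish 2.42, tadpoles 2.03, dragonfly nymphs 1.5, fathead minnows 0.242. Include each in turn until the next type's E/h falls below the running intake rate.
Rate on top 1: 1.34. crayfish: 2.42 > 1.34 → include.
Rate on top 2: 1.532. tadpoles: 2.03 > 1.532 → include.
Rate on top 3: 1.773. dragonfly nymphs: 1.5 < 1.773 → exclude; stop.
Optimal diet: bluegill, crayfish, tadpoles — 3 of 5 types.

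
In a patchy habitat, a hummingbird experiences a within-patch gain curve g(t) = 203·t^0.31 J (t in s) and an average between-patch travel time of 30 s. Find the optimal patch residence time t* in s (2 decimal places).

By the marginal value theorem, leave when the instantaneous gain rate g'(t) equals the habitat-wide average g(t)/(T + t).
g'(t) = 0.31·203·t^-0.69. Setting 0.31·203·t^-0.69 = 203·t^0.31/(30+t) gives 0.31(30+t) = t, so 0.69·t = 0.31×30.
t* = 0.31×30/0.69 = 13.48 s.

13.48 s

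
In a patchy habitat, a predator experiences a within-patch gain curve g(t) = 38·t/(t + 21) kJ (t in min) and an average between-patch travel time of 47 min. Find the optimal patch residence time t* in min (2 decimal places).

Maximise g(t)/(T+t): set derivative to zero → g'(t)(T+t) = g(t).
g'(t) = 38·21/(t + 21)². Setting 38·21/(t+21)² = 38t/[(t+21)(47+t)] gives 21(47+t) = t(t+21), so t² = 21×47 = 987.
t* = √987 = 31.42 min.

31.42 min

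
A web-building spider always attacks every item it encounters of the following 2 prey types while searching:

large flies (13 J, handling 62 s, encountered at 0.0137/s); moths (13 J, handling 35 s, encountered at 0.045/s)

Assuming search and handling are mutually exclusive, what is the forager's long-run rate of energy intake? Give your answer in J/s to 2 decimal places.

R = Σλ_iE_i / (1 + Σλ_ih_i)
Numerator: 0.0137×13 + 0.045×13 = 0.7631
Denominator: 1 + 0.0137×62 + 0.045×35 = 3.424
R = 0.7631/3.424 = 0.2228 J/s

0.22 J/s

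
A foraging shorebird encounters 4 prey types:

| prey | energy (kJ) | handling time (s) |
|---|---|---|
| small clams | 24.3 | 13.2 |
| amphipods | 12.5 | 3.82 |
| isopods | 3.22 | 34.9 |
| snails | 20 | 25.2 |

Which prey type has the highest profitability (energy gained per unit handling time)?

In descending order of E/h:
amphipods: 12.5/3.82 = 3.27 kJ/s
small clams: 24.3/13.2 = 1.84 kJ/s
snails: 20/25.2 = 0.794 kJ/s
isopods: 3.22/34.9 = 0.0923 kJ/s

amphipods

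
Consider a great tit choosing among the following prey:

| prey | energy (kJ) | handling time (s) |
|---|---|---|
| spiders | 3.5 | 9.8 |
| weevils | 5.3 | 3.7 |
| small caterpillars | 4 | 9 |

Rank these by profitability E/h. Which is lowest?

spiders

In descending order of E/h:
weevils: 5.3/3.7 = 1.43 kJ/s
small caterpillars: 4/9 = 0.444 kJ/s
spiders: 3.5/9.8 = 0.357 kJ/s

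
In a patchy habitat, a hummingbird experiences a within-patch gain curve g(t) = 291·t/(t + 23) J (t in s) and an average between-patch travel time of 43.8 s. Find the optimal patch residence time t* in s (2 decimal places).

Optimal t* satisfies g'(t*) = g(t*)/(T + t*).
g'(t) = 291·23/(t + 23)². Setting 291·23/(t+23)² = 291t/[(t+23)(43.8+t)] gives 23(43.8+t) = t(t+23), so t² = 23×43.8 = 1007.
t* = √1007 = 31.74 s.

31.74 s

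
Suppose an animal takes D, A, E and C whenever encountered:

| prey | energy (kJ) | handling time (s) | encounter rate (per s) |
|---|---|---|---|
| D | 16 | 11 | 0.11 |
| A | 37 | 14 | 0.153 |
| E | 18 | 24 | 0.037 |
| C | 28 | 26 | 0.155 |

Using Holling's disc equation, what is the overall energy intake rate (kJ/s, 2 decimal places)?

1.34 kJ/s

Energy encountered per unit search time: 0.11×16 + 0.153×37 + 0.037×18 + 0.155×28 = 12.43 kJ/s.
Handling time per unit search time: 0.11×11 + 0.153×14 + 0.037×24 + 0.155×26 = 8.27.
Rate = 12.43/(1 + 8.27) = 1.341 kJ/s.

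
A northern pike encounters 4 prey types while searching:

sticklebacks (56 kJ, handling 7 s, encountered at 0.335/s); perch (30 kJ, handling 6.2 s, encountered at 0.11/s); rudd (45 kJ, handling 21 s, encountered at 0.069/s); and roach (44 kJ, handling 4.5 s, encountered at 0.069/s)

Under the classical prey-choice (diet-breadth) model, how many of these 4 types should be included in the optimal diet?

E/h in descending order: roach 9.78, sticklebacks 8, perch 4.84, rudd 2.14 kJ/s. The optimal diet is the largest prefix of this list for which every included type satisfies E_i/h_i > R on the types above it.
Rate on top 1: 2.317. sticklebacks: 8 > 2.317 → include.
Rate on top 2: 5.963. perch: 4.84 < 5.963 → exclude; stop.
Optimal diet: roach, sticklebacks — 2 of 4 types.

2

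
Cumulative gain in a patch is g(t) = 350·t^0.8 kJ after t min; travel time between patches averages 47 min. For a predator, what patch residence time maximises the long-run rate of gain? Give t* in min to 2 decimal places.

188.00 min

Maximise g(t)/(T+t): set derivative to zero → g'(t)(T+t) = g(t).
g'(t) = 0.8·350·t^-0.2. Setting 0.8·350·t^-0.2 = 350·t^0.8/(47+t) gives 0.8(47+t) = t, so 0.20·t = 0.8×47.
t* = 0.8×47/0.20 = 188 min.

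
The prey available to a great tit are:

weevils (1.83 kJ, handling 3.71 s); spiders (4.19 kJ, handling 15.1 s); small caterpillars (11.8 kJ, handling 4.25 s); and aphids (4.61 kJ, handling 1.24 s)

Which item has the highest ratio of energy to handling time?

In descending order of E/h:
aphids: 4.61/1.24 = 3.72 kJ/s
small caterpillars: 11.8/4.25 = 2.78 kJ/s
weevils: 1.83/3.71 = 0.493 kJ/s
spiders: 4.19/15.1 = 0.277 kJ/s

aphids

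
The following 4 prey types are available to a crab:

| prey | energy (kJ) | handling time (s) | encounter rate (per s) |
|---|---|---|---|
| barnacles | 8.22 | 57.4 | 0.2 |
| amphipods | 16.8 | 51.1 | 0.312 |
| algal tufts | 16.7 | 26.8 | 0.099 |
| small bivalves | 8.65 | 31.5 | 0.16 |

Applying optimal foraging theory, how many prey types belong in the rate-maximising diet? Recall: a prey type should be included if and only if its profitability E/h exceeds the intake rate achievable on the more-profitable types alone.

Profitabilities (E/h, kJ/s): algal tufts 0.623, amphipods 0.329, small bivalves 0.275, barnacles 0.143. Add prey in this order while the next type's profitability exceeds the intake rate on those already taken.
Rate on top 1: 0.4526. amphipods: 0.329 < 0.4526 → exclude; stop.
Optimal diet: algal tufts — 1 of 4 types.

1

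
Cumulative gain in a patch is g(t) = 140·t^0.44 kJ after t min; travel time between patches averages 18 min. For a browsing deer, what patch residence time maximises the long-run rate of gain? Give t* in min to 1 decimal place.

14.1 min

By the marginal value theorem, leave when the instantaneous gain rate g'(t) equals the habitat-wide average g(t)/(T + t).
g'(t) = 0.44·140·t^-0.56. Setting 0.44·140·t^-0.56 = 140·t^0.44/(18+t) gives 0.44(18+t) = t, so 0.56·t = 0.44×18.
t* = 0.44×18/0.56 = 14.14 min.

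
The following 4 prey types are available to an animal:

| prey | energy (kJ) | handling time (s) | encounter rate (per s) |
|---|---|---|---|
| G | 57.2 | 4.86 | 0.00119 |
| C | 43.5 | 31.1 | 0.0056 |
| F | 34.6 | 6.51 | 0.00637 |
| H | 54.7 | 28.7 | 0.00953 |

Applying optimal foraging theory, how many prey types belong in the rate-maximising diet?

Rank by E/h (kJ/s): G 11.8, F 5.31, H 1.91, C 1.4. Include each in turn until the next type's E/h falls below the running intake rate.
Rate on top 1: 0.06768. F: 5.31 > 0.06768 → include.
Rate on top 2: 0.2755. H: 1.91 > 0.2755 → include.
Rate on top 3: 0.6131. C: 1.4 > 0.6131 → include.
Optimal diet: G, F, H, C — 4 of 4 types.

4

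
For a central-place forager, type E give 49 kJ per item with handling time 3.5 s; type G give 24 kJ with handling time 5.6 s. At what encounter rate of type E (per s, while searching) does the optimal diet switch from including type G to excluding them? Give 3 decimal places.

0.126 per s

Drop type G once their profitability E₂/h₂ falls below the rate achievable on type E alone: E₂/h₂ = λE₁/(1 + λh₁).
Solve for λ: λE₁h₂ = E₂(1 + λh₁) → λ(E₁h₂ − E₂h₁) = E₂ → λ = E₂/(E₁h₂ − E₂h₁).
λ = 24/(49×5.6 − 24×3.5) = 24/190.4 = 0.1261 per s.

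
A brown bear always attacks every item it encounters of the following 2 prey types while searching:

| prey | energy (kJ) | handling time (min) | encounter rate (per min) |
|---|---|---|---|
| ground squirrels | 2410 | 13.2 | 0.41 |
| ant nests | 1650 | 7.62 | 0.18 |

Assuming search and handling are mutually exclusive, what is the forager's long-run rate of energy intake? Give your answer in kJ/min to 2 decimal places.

165.10 kJ/min

R = Σλ_iE_i / (1 + Σλ_ih_i)
Numerator: 0.41×2410 + 0.18×1650 = 1285
Denominator: 1 + 0.41×13.2 + 0.18×7.62 = 7.784
R = 1285/7.784 = 165.1 kJ/min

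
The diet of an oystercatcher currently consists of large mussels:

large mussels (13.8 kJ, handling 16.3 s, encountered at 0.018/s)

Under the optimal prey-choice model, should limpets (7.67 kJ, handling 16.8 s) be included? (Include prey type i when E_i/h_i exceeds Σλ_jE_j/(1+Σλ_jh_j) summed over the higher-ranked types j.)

Yes

On large mussels alone, R = ΣλE/(1+Σλh) = 0.2484/1.293 = 0.1921 kJ/s.
Profitability of limpets: 7.67/16.8 = 0.4565 kJ/s.
Since 0.4565 > R, including limpets increases the long-run rate.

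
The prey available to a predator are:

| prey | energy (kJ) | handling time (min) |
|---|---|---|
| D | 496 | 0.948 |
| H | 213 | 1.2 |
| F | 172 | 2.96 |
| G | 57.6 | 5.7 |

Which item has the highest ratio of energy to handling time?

D

Profitability E/h (kJ/min): D = 496/0.948 = 523, H = 213/1.2 = 178, F = 172/2.96 = 58.1, G = 57.6/5.7 = 10.1.
Ranked: D > H > F > G.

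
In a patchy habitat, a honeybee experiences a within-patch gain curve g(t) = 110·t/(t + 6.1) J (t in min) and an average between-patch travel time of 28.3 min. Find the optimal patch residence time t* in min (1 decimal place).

13.1 min

Maximise g(t)/(T+t): set derivative to zero → g'(t)(T+t) = g(t).
g'(t) = 110·6.1/(t + 6.1)². Setting 110·6.1/(t+6.1)² = 110t/[(t+6.1)(28.3+t)] gives 6.1(28.3+t) = t(t+6.1), so t² = 6.1×28.3 = 172.6.
t* = √172.6 = 13.14 min.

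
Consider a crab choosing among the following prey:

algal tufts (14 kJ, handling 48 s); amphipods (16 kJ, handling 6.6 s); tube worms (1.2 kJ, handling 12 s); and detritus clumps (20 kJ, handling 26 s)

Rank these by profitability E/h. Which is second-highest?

detritus clumps

Profitability E/h (kJ/s): algal tufts = 14/48 = 0.292, amphipods = 16/6.6 = 2.42, tube worms = 1.2/12 = 0.1, detritus clumps = 20/26 = 0.769.
Ranked: amphipods > detritus clumps > algal tufts > tube worms.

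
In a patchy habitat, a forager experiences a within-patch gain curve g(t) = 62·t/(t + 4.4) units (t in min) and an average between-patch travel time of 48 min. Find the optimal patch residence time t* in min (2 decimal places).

14.53 min

Maximise g(t)/(T+t): set derivative to zero → g'(t)(T+t) = g(t).
g'(t) = 62·4.4/(t + 4.4)². Setting 62·4.4/(t+4.4)² = 62t/[(t+4.4)(48+t)] gives 4.4(48+t) = t(t+4.4), so t² = 4.4×48 = 211.2.
t* = √211.2 = 14.53 min.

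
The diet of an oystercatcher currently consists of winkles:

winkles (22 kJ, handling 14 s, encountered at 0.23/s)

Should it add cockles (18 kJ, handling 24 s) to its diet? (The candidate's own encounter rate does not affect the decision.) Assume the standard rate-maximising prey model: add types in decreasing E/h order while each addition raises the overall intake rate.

No

Current rate: (0.23×22)/(1 + 0.23×14) = 1.199 kJ/s.
Profitability of cockles: 18/24 = 0.75 kJ/s.
Since 0.75 < R, time spent handling cockles is better spent searching.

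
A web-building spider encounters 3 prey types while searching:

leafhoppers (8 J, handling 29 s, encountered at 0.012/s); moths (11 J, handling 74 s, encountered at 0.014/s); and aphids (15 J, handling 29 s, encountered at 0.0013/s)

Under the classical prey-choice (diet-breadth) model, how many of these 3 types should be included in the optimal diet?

3

Profitabilities (E/h, J/s): aphids 0.517, leafhoppers 0.276, moths 0.149. Add prey in this order while the next type's profitability exceeds the intake rate on those already taken.
Rate on top 1: 0.01879. leafhoppers: 0.276 > 0.01879 → include.
Rate on top 2: 0.08335. moths: 0.149 > 0.08335 → include.
Optimal diet: aphids, leafhoppers, moths — 3 of 3 types.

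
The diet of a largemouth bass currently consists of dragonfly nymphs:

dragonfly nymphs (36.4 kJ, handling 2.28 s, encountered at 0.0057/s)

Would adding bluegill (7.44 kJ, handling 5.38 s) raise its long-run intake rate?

Current rate: (0.0057×36.4)/(1 + 0.0057×2.28) = 0.2048 kJ/s.
bluegill: E/h = 7.44/5.38 = 1.383 kJ/s.
Since 1.383 > R, including bluegill increases the long-run rate.

Yes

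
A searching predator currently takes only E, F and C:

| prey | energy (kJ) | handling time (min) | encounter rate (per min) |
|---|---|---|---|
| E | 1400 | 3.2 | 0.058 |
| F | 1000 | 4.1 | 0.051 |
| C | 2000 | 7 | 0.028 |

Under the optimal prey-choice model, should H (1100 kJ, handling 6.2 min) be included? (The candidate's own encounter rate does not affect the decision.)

Yes

Intake rate on the current diet: R = (0.058×1400 + 0.051×1000 + 0.028×2000) / (1 + 0.058×3.2 + 0.051×4.1 + 0.028×7) = 188.2/1.591 = 118.3 kJ/min.
Profitability of H: 1100/6.2 = 177.4 kJ/min.
177.4 > 118.3, so adding H raises the average — include it.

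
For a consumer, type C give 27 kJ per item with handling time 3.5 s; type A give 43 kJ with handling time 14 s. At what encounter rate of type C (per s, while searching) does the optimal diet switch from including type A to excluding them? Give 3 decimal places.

0.189 per s

The zero-one rule: include type A iff E₂/h₂ > λE₁/(1+λh₁). Equality gives the switch point.
λE₁h₂ = E₂ + λE₂h₁ ⇒ λ = E₂/(E₁h₂ − E₂h₁) = 43/(378 − 150.5) = 0.189 per s.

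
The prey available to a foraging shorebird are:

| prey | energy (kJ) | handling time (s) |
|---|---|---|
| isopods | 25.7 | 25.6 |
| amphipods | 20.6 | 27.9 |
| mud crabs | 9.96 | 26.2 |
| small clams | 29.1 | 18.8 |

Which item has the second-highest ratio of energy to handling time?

Profitability E/h (kJ/s): isopods = 25.7/25.6 = 1, amphipods = 20.6/27.9 = 0.738, mud crabs = 9.96/26.2 = 0.38, small clams = 29.1/18.8 = 1.55.
Ranked: small clams > isopods > amphipods > mud crabs.

isopods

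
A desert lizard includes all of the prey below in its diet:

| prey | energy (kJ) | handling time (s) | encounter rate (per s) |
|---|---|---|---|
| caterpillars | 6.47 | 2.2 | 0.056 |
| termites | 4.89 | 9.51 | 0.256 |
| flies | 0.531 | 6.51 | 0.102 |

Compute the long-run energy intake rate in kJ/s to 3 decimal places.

R = (0.056×6.47 + 0.256×4.89 + 0.102×0.531) / (1 + 0.056×2.2 + 0.256×9.51 + 0.102×6.51) = 1.668/4.222 = 0.3952 kJ/s.

0.395 kJ/s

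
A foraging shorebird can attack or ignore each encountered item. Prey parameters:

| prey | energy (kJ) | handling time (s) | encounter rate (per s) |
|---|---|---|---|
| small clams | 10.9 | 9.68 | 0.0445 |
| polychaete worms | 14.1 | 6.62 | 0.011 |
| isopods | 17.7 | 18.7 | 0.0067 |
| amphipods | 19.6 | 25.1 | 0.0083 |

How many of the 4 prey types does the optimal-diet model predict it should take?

Rank by E/h (kJ/s): polychaete worms 2.13, small clams 1.13, isopods 0.947, amphipods 0.781. Include each in turn until the next type's E/h falls below the running intake rate.
Rate on top 1: 0.1446. small clams: 1.13 > 0.1446 → include.
Rate on top 2: 0.4258. isopods: 0.947 > 0.4258 → include.
Rate on top 3: 0.4658. amphipods: 0.781 > 0.4658 → include.
Optimal diet: polychaete worms, small clams, isopods, amphipods — 4 of 4 types.

4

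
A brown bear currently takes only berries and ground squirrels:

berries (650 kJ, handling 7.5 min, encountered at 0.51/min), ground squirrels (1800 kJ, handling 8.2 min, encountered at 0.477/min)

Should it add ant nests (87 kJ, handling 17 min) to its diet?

On berries and ground squirrels alone, R = ΣλE/(1+Σλh) = 1190/8.736 = 136.2 kJ/min.
Profitability of ant nests: 87/17 = 5.118 kJ/min.
5.118 < 136.2, so adding ant nests would lower the average — exclude it.

No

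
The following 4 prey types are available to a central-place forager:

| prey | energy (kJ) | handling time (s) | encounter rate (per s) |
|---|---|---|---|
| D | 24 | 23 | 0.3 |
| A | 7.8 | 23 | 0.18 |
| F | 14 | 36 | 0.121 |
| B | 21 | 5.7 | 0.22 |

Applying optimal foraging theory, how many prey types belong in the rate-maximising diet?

1

Rank by E/h (kJ/s): B 3.68, D 1.04, F 0.389, A 0.339. Include each in turn until the next type's E/h falls below the running intake rate.
Rate on top 1: 2.05. D: 1.04 < 2.05 → exclude; stop.
Optimal diet: B — 1 of 4 types.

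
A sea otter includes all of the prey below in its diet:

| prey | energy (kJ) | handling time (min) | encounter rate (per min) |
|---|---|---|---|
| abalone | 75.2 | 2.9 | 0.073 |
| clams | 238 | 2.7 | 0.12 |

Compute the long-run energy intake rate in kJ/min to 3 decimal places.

22.172 kJ/min

R = Σλ_iE_i / (1 + Σλ_ih_i)
Numerator: 0.073×75.2 + 0.12×238 = 34.05
Denominator: 1 + 0.073×2.9 + 0.12×2.7 = 1.536
R = 34.05/1.536 = 22.17 kJ/min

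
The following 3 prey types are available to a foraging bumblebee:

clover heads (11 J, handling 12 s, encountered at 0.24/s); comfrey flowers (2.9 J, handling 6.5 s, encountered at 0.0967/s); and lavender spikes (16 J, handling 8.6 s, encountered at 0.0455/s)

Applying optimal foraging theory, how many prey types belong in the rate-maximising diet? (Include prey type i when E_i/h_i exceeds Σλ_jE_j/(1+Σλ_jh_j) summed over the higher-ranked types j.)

Rank by E/h (J/s): lavender spikes 1.86, clover heads 0.917, comfrey flowers 0.446. Include each in turn until the next type's E/h falls below the running intake rate.
Rate on top 1: 0.5233. clover heads: 0.917 > 0.5233 → include.
Rate on top 2: 0.7885. comfrey flowers: 0.446 < 0.7885 → exclude; stop.
Optimal diet: lavender spikes, clover heads — 2 of 3 types.

2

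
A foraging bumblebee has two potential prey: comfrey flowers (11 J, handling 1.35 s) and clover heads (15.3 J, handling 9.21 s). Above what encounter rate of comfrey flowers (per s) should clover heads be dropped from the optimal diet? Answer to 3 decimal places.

0.190 per s

The zero-one rule: include clover heads iff E₂/h₂ > λE₁/(1+λh₁). Equality gives the switch point.
λE₁h₂ = E₂ + λE₂h₁ ⇒ λ = E₂/(E₁h₂ − E₂h₁) = 15.3/(101.3 − 20.66) = 0.1897 per s.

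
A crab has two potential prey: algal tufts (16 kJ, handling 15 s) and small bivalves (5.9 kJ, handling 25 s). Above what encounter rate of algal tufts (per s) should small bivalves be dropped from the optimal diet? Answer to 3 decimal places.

0.019 per s

The zero-one rule: include small bivalves iff E₂/h₂ > λE₁/(1+λh₁). Equality gives the switch point.
λE₁h₂ = E₂ + λE₂h₁ ⇒ λ = E₂/(E₁h₂ − E₂h₁) = 5.9/(400 − 88.5) = 0.01894 per s.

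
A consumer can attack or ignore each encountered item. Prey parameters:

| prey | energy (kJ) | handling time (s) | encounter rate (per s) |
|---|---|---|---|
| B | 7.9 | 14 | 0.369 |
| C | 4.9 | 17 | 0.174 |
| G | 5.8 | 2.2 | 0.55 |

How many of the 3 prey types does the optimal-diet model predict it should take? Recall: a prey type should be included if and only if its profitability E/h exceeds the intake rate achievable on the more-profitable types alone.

1

E/h in descending order: G 2.64, B 0.564, C 0.288 kJ/s. The optimal diet is the largest prefix of this list for which every included type satisfies E_i/h_i > R on the types above it.
Rate on top 1: 1.443. B: 0.564 < 1.443 → exclude; stop.
Optimal diet: G — 1 of 3 types.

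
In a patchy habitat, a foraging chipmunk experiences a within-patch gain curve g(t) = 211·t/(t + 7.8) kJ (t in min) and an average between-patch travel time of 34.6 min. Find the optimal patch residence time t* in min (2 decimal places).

By the marginal value theorem, leave when the instantaneous gain rate g'(t) equals the habitat-wide average g(t)/(T + t).
g'(t) = 211·7.8/(t + 7.8)². Setting 211·7.8/(t+7.8)² = 211t/[(t+7.8)(34.6+t)] gives 7.8(34.6+t) = t(t+7.8), so t² = 7.8×34.6 = 269.9.
t* = √269.9 = 16.43 min.

16.43 min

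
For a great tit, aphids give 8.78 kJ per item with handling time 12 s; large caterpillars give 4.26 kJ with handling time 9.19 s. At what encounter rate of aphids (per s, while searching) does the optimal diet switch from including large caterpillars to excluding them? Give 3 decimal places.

At the threshold, the rate on aphids alone equals the profitability of large caterpillars: λ·8.78/(1 + λ·12) = 4.26/9.19 = 0.4635.
Rearranging, λ(8.78 − 0.4635×12) = 0.4635, so λ = 0.4635/3.217 = 0.1441 per s.

0.144 per s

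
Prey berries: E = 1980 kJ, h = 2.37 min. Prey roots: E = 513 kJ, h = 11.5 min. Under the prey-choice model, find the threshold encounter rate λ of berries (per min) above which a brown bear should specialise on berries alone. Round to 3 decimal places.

0.024 per min

At the threshold, the rate on berries alone equals the profitability of roots: λ·1980/(1 + λ·2.37) = 513/11.5 = 44.61.
Rearranging, λ(1980 − 44.61×2.37) = 44.61, so λ = 44.61/1874 = 0.0238 per min.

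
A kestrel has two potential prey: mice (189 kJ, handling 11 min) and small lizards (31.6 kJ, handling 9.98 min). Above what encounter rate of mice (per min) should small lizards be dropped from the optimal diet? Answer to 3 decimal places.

At the threshold, the rate on mice alone equals the profitability of small lizards: λ·189/(1 + λ·11) = 31.6/9.98 = 3.166.
Rearranging, λ(189 − 3.166×11) = 3.166, so λ = 3.166/154.2 = 0.02054 per min.

0.021 per min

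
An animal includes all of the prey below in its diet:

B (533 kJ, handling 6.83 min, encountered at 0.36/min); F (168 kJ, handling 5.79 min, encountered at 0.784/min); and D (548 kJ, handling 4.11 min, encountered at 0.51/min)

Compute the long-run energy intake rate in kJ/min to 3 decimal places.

59.744 kJ/min

R = Σλ_iE_i / (1 + Σλ_ih_i)
Numerator: 0.36×533 + 0.784×168 + 0.51×548 = 603.1
Denominator: 1 + 0.36×6.83 + 0.784×5.79 + 0.51×4.11 = 10.09
R = 603.1/10.09 = 59.74 kJ/min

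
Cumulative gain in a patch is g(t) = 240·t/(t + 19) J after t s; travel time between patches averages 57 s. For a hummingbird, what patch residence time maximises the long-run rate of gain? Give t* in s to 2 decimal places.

32.91 s

Maximise g(t)/(T+t): set derivative to zero → g'(t)(T+t) = g(t).
g'(t) = 240·19/(t + 19)². Setting 240·19/(t+19)² = 240t/[(t+19)(57+t)] gives 19(57+t) = t(t+19), so t² = 19×57 = 1083.
t* = √1083 = 32.91 s.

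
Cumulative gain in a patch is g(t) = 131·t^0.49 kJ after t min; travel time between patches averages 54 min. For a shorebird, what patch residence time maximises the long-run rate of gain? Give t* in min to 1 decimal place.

Maximise g(t)/(T+t): set derivative to zero → g'(t)(T+t) = g(t).
g'(t) = 0.49·131·t^-0.51. Setting 0.49·131·t^-0.51 = 131·t^0.49/(54+t) gives 0.49(54+t) = t, so 0.51·t = 0.49×54.
t* = 0.49×54/0.51 = 51.88 min.

51.9 min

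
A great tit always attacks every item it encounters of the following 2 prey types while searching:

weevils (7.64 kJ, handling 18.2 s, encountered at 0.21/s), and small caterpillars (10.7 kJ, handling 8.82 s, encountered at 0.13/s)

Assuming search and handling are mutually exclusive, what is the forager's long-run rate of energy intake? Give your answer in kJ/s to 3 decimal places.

Energy encountered per unit search time: 0.21×7.64 + 0.13×10.7 = 2.995 kJ/s.
Handling time per unit search time: 0.21×18.2 + 0.13×8.82 = 4.969.
Rate = 2.995/(1 + 4.969) = 0.5019 kJ/s.

0.502 kJ/s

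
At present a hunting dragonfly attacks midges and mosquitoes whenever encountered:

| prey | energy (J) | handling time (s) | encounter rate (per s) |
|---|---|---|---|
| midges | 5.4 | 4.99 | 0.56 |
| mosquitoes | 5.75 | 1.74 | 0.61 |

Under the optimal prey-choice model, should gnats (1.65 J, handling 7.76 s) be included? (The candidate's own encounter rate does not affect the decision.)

No

Current rate: (0.56×5.4 + 0.61×5.75)/(1 + 0.56×4.99 + 0.61×1.74) = 1.345 J/s.
Profitability of gnats: 1.65/7.76 = 0.2126 J/s.
Since 0.2126 < R, time spent handling gnats is better spent searching.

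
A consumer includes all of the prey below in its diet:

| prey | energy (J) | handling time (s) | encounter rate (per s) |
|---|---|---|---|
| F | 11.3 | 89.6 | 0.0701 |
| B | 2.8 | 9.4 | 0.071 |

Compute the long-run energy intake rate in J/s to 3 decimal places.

0.125 J/s

R = (0.0701×11.3 + 0.071×2.8) / (1 + 0.0701×89.6 + 0.071×9.4) = 0.9909/7.948 = 0.1247 J/s.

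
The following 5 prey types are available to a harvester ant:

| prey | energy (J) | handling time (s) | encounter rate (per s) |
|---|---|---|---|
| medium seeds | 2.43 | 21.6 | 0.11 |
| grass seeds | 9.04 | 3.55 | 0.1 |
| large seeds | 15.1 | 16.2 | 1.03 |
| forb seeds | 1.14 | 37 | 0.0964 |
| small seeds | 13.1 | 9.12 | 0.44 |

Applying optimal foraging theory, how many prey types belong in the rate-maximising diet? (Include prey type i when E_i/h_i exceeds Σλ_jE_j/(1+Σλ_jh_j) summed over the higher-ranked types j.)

2

Profitabilities (E/h, J/s): grass seeds 2.55, small seeds 1.44, large seeds 0.932, medium seeds 0.113, forb seeds 0.0308. Add prey in this order while the next type's profitability exceeds the intake rate on those already taken.
Rate on top 1: 0.6672. small seeds: 1.44 > 0.6672 → include.
Rate on top 2: 1.242. large seeds: 0.932 < 1.242 → exclude; stop.
Optimal diet: grass seeds, small seeds — 2 of 5 types.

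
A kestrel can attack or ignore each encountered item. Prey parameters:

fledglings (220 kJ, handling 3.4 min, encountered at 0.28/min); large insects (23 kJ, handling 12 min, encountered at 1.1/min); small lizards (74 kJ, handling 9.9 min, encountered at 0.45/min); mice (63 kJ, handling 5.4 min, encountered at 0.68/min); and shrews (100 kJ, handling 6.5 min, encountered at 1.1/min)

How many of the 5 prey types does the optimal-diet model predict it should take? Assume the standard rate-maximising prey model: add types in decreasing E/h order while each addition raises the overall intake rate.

1

Rank by E/h (kJ/min): fledglings 64.7, shrews 15.4, mice 11.7, small lizards 7.47, large insects 1.92. Include each in turn until the next type's E/h falls below the running intake rate.
Rate on top 1: 31.56. shrews: 15.4 < 31.56 → exclude; stop.
Optimal diet: fledglings — 1 of 5 types.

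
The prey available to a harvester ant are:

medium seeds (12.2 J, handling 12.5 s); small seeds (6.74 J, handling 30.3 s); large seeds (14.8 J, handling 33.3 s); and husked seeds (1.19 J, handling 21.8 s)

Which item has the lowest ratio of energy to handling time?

husked seeds

Profitability E/h (J/s): medium seeds = 12.2/12.5 = 0.976, small seeds = 6.74/30.3 = 0.222, large seeds = 14.8/33.3 = 0.444, husked seeds = 1.19/21.8 = 0.0546.
Ranked: medium seeds > large seeds > small seeds > husked seeds.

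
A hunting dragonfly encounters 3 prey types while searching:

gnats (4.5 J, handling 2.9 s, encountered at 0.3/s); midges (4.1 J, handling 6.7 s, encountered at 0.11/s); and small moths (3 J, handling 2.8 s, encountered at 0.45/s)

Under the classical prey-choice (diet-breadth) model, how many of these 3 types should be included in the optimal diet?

E/h in descending order: gnats 1.55, small moths 1.07, midges 0.612 J/s. The optimal diet is the largest prefix of this list for which every included type satisfies E_i/h_i > R on the types above it.
Rate on top 1: 0.7219. small moths: 1.07 > 0.7219 → include.
Rate on top 2: 0.8626. midges: 0.612 < 0.8626 → exclude; stop.
Optimal diet: gnats, small moths — 2 of 3 types.

2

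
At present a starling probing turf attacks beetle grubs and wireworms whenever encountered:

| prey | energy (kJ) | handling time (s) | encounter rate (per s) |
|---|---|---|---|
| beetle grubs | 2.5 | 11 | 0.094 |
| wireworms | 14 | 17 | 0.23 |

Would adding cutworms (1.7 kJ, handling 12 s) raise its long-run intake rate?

No

On beetle grubs and wireworms alone, R = ΣλE/(1+Σλh) = 3.455/5.944 = 0.5813 kJ/s.
Profitability of cutworms: 1.7/12 = 0.1417 kJ/s.
0.1417 < 0.5813, so adding cutworms would lower the average — exclude it.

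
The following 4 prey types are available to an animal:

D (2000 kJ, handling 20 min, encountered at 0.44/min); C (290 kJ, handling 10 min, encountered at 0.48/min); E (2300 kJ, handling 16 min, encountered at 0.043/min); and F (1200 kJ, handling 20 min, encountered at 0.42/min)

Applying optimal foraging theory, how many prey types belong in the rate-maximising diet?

Profitabilities (E/h, kJ/min): E 144, D 100, F 60, C 29. Add prey in this order while the next type's profitability exceeds the intake rate on those already taken.
Rate on top 1: 58.59. D: 100 > 58.59 → include.
Rate on top 2: 93.34. F: 60 < 93.34 → exclude; stop.
Optimal diet: E, D — 2 of 4 types.

2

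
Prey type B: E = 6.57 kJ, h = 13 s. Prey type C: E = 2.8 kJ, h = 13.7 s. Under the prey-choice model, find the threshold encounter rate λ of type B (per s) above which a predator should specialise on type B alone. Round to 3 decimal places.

Drop type C once their profitability E₂/h₂ falls below the rate achievable on type B alone: E₂/h₂ = λE₁/(1 + λh₁).
Solve for λ: λE₁h₂ = E₂(1 + λh₁) → λ(E₁h₂ − E₂h₁) = E₂ → λ = E₂/(E₁h₂ − E₂h₁).
λ = 2.8/(6.57×13.7 − 2.8×13) = 2.8/53.61 = 0.05223 per s.

0.052 per s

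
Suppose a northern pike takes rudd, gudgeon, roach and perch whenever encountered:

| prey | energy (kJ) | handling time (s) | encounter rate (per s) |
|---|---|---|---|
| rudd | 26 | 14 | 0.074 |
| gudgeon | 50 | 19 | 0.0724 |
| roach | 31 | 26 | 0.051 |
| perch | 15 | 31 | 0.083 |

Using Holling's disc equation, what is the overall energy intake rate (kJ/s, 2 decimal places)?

R = (0.074×26 + 0.0724×50 + 0.051×31 + 0.083×15) / (1 + 0.074×14 + 0.0724×19 + 0.051×26 + 0.083×31) = 8.37/7.311 = 1.145 kJ/s.

1.14 kJ/s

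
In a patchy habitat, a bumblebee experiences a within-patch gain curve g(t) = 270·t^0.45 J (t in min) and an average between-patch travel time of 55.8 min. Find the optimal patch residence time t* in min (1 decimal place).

By the marginal value theorem, leave when the instantaneous gain rate g'(t) equals the habitat-wide average g(t)/(T + t).
g'(t) = 0.45·270·t^-0.55. Setting 0.45·270·t^-0.55 = 270·t^0.45/(55.8+t) gives 0.45(55.8+t) = t, so 0.55·t = 0.45×55.8.
t* = 0.45×55.8/0.55 = 45.65 min.

45.7 min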